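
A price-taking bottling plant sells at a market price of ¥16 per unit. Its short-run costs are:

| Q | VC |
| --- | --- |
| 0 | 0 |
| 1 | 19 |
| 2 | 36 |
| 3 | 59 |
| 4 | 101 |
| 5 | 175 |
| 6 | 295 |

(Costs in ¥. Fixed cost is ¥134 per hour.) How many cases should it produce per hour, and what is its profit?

Q = 0 (shut down); profit = -¥134

Compute π = P·Q − TC at each output: Q=0: -134; Q=1: -137; Q=2: -138; Q=3: -145; Q=4: -171; Q=5: -229; Q=6: -333.
Profit is highest at Q = 0. Equivalently, the lowest AVC in the table is 36/2 ≈ ¥18 at Q = 2, and P = ¥16 falls below it — price never covers variable cost, so the firm shuts down and loses only its fixed cost.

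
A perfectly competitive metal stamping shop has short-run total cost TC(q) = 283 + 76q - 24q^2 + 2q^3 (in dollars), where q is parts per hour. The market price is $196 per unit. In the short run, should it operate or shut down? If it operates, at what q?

Produce at q = 10

Variable cost is VC = 76q - 24q^2 + 2q^3, so AVC = VC/q = 76 - 24q + 2q^2 and MC = dTC/dq = 76 - 48q + 6q^2.
The AVC parabola has its vertex at q = 24/4 = 6, where AVC = 76 - 24·6 + 2·6^2 = $4.
Since P = $196 ≥ min AVC = $4, price covers variable cost and the firm should produce.
P = MC gives -120 - 48q + 6q^2 = 0, with roots -2 and 10. Take the larger (rising MC): q* = 10.
Check: AVC at q = 10 is $36 ≤ P, so revenue covers variable cost.
Profit = P·q − TC = 196·10 − 643 = $1317.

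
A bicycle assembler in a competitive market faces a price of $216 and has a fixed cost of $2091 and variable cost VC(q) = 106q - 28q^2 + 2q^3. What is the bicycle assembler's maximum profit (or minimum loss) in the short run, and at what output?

AVC = 106 - 28q + 2q^2 has its minimum $8 at q = 7; price $216 clears that bar, so the firm operates.
With MC = 106 - 56q + 6q^2, P = MC on the upward-sloping part at q* = 11.
TR = 216·11 = 2376. TC = 2091 + 440 = 2531. Profit = 2376 − 2531 = -$155.
That loss of $155 beats the $2091 the firm would lose by shutting down; producing recovers $1936 of fixed cost.

Profit = -$155 at q = 11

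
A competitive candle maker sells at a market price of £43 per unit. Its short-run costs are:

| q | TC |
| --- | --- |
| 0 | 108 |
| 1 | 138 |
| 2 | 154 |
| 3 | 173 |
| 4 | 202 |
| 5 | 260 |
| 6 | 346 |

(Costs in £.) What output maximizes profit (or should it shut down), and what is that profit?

Profit at each row (π = 43q − TC): q=0: -108; q=1: -95; q=2: -68; q=3: -44; q=4: -30; q=5: -45; q=6: -88.
Profit is maximized at q = 4. AVC there is 94/4 = £23.50 ≤ P, so producing beats shutting down (which would give -£108).

q = 4; profit = -£30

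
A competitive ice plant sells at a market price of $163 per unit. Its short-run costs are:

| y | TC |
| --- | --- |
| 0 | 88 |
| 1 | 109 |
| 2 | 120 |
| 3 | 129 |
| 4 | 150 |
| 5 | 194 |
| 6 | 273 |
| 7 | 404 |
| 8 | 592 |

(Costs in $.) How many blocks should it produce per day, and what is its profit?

y = 7; profit = $737

Profit at each row (π = 163y − TC): y=0: -88; y=1: 54; y=2: 206; y=3: 360; y=4: 502; y=5: 621; y=6: 705; y=7: 737; y=8: 712.
Profit is maximized at y = 7. AVC there is 316/7 = $45.14 ≤ P, so producing beats shutting down (which would give -$88).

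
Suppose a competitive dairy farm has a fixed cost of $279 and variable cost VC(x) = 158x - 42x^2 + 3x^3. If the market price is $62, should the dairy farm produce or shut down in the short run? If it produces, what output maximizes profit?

From TC, MC = TC'(x) = 158 - 84x + 9x^2 and AVC = VC/x = 158 - 42x + 3x^2.
AVC hits its minimum where MC = AVC, at x = 7, giving min AVC = 158 - 42·7 + 3·7^2 = $11.
Because $62 ≥ $11, revenue can cover variable cost; the firm operates.
Solving P = MC: 96 - 84x + 9x^2 = 0 ⇒ x = 4/3 or 8. On the upward-sloping branch, x* = 8.
Check: AVC at x = 8 is $14 ≤ P, so revenue covers variable cost.
Profit = P·x − TC = 62·8 − 391 = $105.

Produce at x = 8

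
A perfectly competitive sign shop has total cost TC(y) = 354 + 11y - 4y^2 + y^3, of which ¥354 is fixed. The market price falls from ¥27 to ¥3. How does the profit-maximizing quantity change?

MC = 11 - 8y + 3y^2; the shutdown threshold is min AVC = ¥7 (at y = 2).
With P = ¥27 above the shutdown price, P = MC gives y = 4.
At P = ¥3 < min AVC = ¥7, price no longer covers variable cost at any output, so the firm shuts down: y = 0.

Output falls from 4 to 0 (the firm shuts down)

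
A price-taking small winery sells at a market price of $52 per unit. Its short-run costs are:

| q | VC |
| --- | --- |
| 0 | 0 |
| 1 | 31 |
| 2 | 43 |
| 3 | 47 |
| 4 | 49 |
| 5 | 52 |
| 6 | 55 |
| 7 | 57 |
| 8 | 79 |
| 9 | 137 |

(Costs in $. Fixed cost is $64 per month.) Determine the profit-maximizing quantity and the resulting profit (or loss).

Profit at each row (π = 52q − TC): q=0: -64; q=1: -43; q=2: -3; q=3: 45; q=4: 95; q=5: 144; q=6: 193; q=7: 243; q=8: 273; q=9: 267.
Profit is maximized at q = 8. AVC there is 79/8 = $9.88 ≤ P, so producing beats shutting down (which would give -$64).

q = 8; profit = $273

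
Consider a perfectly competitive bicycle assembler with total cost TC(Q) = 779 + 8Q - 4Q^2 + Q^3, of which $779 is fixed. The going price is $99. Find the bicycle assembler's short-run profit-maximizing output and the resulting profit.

AVC = 8 - 4Q + Q^2; min AVC = $4 at Q = 2. Since P = $99 ≥ min AVC, the firm produces.
With MC = 8 - 8Q + 3Q^2, P = MC on the upward-sloping part at Q* = 7.
TR = 99·7 = 693. TC = 779 + 203 = 982. Profit = 693 − 982 = -$289.
By producing, the firm covers all variable cost plus $490 of fixed cost; shutting down would lose the full $779.

Profit = -$289 at Q = 7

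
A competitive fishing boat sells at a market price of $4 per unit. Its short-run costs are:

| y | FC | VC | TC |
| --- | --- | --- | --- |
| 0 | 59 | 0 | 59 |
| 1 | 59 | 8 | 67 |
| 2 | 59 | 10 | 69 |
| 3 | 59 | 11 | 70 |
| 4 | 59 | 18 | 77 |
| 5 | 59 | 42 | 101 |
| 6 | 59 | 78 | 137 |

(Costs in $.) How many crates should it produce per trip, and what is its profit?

Tabulate TR − TC: y=0: -59; y=1: -63; y=2: -61; y=3: -58; y=4: -61; y=5: -81; y=6: -113.
Profit is maximized at y = 3. AVC there is 11/3 = $3.67 ≤ P, so producing beats shutting down (which would give -$59).

y = 3; profit = -$58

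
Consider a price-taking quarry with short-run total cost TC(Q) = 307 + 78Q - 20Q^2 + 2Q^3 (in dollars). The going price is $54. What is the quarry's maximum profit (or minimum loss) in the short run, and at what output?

AVC = 78 - 20Q + 2Q^2; min AVC = $28 at Q = 5. Since P = $54 ≥ min AVC, the firm produces.
With MC = 78 - 40Q + 6Q^2, P = MC on the upward-sloping part at Q* = 6.
TR = 54·6 = 324. TC = 307 + 180 = 487. Profit = 324 − 487 = -$163.
Shutting down would mean losing the fixed cost of $307, so operating at a loss of $163 is better by $144.

Profit = -$163 at Q = 6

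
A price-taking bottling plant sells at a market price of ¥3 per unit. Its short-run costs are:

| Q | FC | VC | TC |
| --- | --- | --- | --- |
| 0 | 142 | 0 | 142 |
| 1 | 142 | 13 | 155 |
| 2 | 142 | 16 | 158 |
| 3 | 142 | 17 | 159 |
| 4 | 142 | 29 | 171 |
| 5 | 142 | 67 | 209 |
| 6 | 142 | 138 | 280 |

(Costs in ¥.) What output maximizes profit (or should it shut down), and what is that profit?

Q = 0 (shut down); profit = -¥142

Profit at each row (π = 3Q − TC): Q=0: -142; Q=1: -152; Q=2: -152; Q=3: -150; Q=4: -159; Q=5: -194; Q=6: -262.
Profit is highest at Q = 0. Equivalently, the lowest AVC in the table is 17/3 ≈ ¥5.67 at Q = 3, and P = ¥3 falls below it — price never covers variable cost, so the firm shuts down and loses only its fixed cost.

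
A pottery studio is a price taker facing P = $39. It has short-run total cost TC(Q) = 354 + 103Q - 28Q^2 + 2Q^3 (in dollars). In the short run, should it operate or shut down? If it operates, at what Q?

From TC, MC = TC'(Q) = 103 - 56Q + 6Q^2 and AVC = VC/Q = 103 - 28Q + 2Q^2.
AVC is minimized where dAVC/dQ = -28 + 4Q = 0, at Q = 7; min AVC = 103 - 28·7 + 2·7^2 = $5.
P = $39 exceeds min AVC = $5, so the firm stays open.
P = MC gives 64 - 56Q + 6Q^2 = 0, with roots 4/3 and 8. Take the larger (rising MC): Q* = 8.
Check: AVC at Q = 8 is $7 ≤ P, so revenue covers variable cost.
Profit = P·Q − TC = 39·8 − 410 = -$98, a loss, but smaller than the $354 fixed cost the firm would lose by shutting down.

Produce at Q = 8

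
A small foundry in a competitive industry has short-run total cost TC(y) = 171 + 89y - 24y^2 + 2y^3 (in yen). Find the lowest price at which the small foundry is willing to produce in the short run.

The firm shuts down when price falls below the minimum of average variable cost. AVC = VC/y = 89 - 24y + 2y^2.
dAVC/dy = -24 + 4y = 0 gives y = 6. min AVC = 89 - 24·6 + 2·6^2 = 17.
So the shutdown price is ¥17.

¥17 per unit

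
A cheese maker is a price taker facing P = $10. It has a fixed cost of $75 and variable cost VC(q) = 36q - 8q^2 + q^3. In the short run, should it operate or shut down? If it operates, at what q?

Variable cost is VC = 36q - 8q^2 + q^3, so AVC = VC/q = 36 - 8q + q^2 and MC = dTC/dq = 36 - 16q + 3q^2.
AVC is minimized where dAVC/dq = -8 + 2q = 0, at q = 4; min AVC = 36 - 8·4 + 4^2 = $20.
P = $10 lies below min AVC = $20; no output level covers variable cost.
The firm minimizes its loss by shutting down and losing only its fixed cost of $75.

Shut down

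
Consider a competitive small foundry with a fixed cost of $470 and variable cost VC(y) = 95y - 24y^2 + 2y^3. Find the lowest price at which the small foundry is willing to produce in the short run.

The firm shuts down when price falls below the minimum of average variable cost. AVC = VC/y = 95 - 24y + 2y^2.
dAVC/dy = -24 + 4y = 0 gives y = 6. min AVC = 95 - 24·6 + 2·6^2 = 23.
So the shutdown price is $23.

$23 per unit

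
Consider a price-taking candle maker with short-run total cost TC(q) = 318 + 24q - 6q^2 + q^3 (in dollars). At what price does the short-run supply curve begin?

The firm shuts down when price falls below the minimum of average variable cost. AVC = VC/q = 24 - 6q + q^2.
dAVC/dq = -6 + 2q = 0 gives q = 3. min AVC = 24 - 6·3 + 3^2 = 15.
The firm shuts down for any P below $15.

$15 per unit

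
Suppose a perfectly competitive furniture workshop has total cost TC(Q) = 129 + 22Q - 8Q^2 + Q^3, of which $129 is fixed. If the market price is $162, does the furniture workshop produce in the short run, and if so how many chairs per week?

Strip out fixed cost: VC = 22Q - 8Q^2 + Q^3. Then AVC = 22 - 8Q + Q^2 and MC = 22 - 16Q + 3Q^2.
AVC is minimized where dAVC/dQ = -8 + 2Q = 0, at Q = 4; min AVC = 22 - 8·4 + 4^2 = $6.
P = $162 exceeds min AVC = $6, so the firm stays open.
P = MC gives -140 - 16Q + 3Q^2 = 0, with roots -14/3 and 10. Take the larger (rising MC): Q* = 10.
Check: AVC at Q = 10 is $42 ≤ P, so revenue covers variable cost.
Profit = P·Q − TC = 162·10 − 549 = $1071.

Produce at Q = 10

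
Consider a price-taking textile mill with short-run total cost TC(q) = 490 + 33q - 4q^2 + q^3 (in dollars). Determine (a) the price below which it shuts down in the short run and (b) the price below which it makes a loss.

Shutdown price = min AVC. AVC = 33 - 4q + q^2, with vertex at q = 2 and minimum $29.
ATC = 490/q + 33 - 4q + q^2. Setting dATC/dq = −490/q^2 − 4 + 2q = 0 gives q = 7 (since 2·7^3 − 4·7^2 = 490).
min ATC = 490/7 + 33 − 4·7 + 7^2 = $124. That is the break-even price.
For $29 ≤ P < $124 the firm produces at a loss; below $29 it shuts down.

Shutdown price = $29; break-even price = $124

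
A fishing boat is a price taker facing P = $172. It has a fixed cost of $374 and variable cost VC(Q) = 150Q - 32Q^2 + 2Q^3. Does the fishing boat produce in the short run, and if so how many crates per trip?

Produce at Q = 11

From TC, MC = TC'(Q) = 150 - 64Q + 6Q^2 and AVC = VC/Q = 150 - 32Q + 2Q^2.
AVC hits its minimum where MC = AVC, at Q = 8, giving min AVC = 150 - 32·8 + 2·8^2 = $22.
P = $172 exceeds min AVC = $22, so the firm stays open.
P = MC gives -22 - 64Q + 6Q^2 = 0, with roots -1/3 and 11. Take the larger (rising MC): Q* = 11.
Check: AVC at Q = 11 is $40 ≤ P, so revenue covers variable cost.
Profit = P·Q − TC = 172·11 − 814 = $1078.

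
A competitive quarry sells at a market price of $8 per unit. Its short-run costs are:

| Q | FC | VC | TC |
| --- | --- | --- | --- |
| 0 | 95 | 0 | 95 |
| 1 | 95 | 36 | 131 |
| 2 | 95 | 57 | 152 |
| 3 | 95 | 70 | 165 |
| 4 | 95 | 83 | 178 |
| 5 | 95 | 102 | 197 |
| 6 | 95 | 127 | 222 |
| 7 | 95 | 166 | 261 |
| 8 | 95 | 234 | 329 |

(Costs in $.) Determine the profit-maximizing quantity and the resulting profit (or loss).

Q = 0 (shut down); profit = -$95

Compute π = P·Q − TC at each output: Q=0: -95; Q=1: -123; Q=2: -136; Q=3: -141; Q=4: -146; Q=5: -157; Q=6: -174; Q=7: -205; Q=8: -265.
Profit is highest at Q = 0. Equivalently, the lowest AVC in the table is 102/5 ≈ $20.40 at Q = 5, and P = $8 falls below it — price never covers variable cost, so the firm shuts down and loses only its fixed cost.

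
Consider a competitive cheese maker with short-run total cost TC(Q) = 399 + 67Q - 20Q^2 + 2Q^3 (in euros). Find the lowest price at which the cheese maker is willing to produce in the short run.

€17 per unit

The firm shuts down when price falls below the minimum of average variable cost. AVC = VC/Q = 67 - 20Q + 2Q^2.
At the minimum of AVC, MC = AVC. MC = 67 - 40Q + 6Q^2; setting MC = AVC gives 4Q^2 - 20Q = 0, so Q = 5. min AVC = 17.
For P < €17 the firm produces nothing.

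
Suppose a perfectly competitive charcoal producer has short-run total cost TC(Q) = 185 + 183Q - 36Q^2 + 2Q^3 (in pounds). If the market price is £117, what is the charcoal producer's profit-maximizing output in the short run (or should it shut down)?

Strip out fixed cost: VC = 183Q - 36Q^2 + 2Q^3. Then AVC = 183 - 36Q + 2Q^2 and MC = 183 - 72Q + 6Q^2.
The AVC parabola has its vertex at Q = 36/4 = 9, where AVC = 183 - 36·9 + 2·9^2 = £21.
P = £117 exceeds min AVC = £21, so the firm stays open.
Solving P = MC: 66 - 72Q + 6Q^2 = 0 ⇒ Q = 1 or 11. On the upward-sloping branch, Q* = 11.
Check: AVC at Q = 11 is £29 ≤ P, so revenue covers variable cost.
Profit = P·Q − TC = 117·11 − 504 = £783.

Produce at Q = 11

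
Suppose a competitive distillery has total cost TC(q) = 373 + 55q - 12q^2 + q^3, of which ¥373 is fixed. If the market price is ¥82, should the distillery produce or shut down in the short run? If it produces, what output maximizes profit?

Produce at q = 9

Variable cost is VC = 55q - 12q^2 + q^3, so AVC = VC/q = 55 - 12q + q^2 and MC = dTC/dq = 55 - 24q + 3q^2.
AVC is minimized where dAVC/dq = -12 + 2q = 0, at q = 6; min AVC = 55 - 12·6 + 6^2 = ¥19.
P = ¥82 exceeds min AVC = ¥19, so the firm stays open.
Solving P = MC: -27 - 24q + 3q^2 = 0 ⇒ q = -1 or 9. On the upward-sloping branch, q* = 9.
Check: AVC at q = 9 is ¥28 ≤ P, so revenue covers variable cost.
Profit = P·q − TC = 82·9 − 625 = ¥113.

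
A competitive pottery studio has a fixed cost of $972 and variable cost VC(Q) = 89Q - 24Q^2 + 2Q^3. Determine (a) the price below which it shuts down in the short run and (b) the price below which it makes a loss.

Shutdown price = $17; break-even price = $143

Shutdown price = min AVC. AVC = 89 - 24Q + 2Q^2, with vertex at Q = 6 and minimum $17.
ATC = 972/Q + 89 - 24Q + 2Q^2. Setting dATC/dQ = −972/Q^2 − 24 + 4Q = 0 gives Q = 9 (since 4·9^3 − 24·9^2 = 972).
min ATC = 972/9 + 89 − 24·9 + 2·9^2 = $143. That is the break-even price.
For $17 ≤ P < $143 the firm produces at a loss; below $17 it shuts down.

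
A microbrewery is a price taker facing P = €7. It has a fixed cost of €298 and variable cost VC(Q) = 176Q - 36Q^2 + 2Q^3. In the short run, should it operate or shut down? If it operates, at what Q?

Shut down

From TC, MC = TC'(Q) = 176 - 72Q + 6Q^2 and AVC = VC/Q = 176 - 36Q + 2Q^2.
The AVC parabola has its vertex at Q = 36/4 = 9, where AVC = 176 - 36·9 + 2·9^2 = €14.
P = €7 lies below min AVC = €14; no output level covers variable cost.
Best response: produce nothing and absorb the €298 fixed cost.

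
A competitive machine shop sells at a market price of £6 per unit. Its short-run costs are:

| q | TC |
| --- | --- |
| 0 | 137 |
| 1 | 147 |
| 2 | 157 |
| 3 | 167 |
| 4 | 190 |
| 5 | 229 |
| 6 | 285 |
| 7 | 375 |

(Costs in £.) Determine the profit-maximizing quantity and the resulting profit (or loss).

Tabulate TR − TC: q=0: -137; q=1: -141; q=2: -145; q=3: -149; q=4: -166; q=5: -199; q=6: -249; q=7: -333.
Profit is highest at q = 0. Equivalently, the lowest AVC in the table is 10/1 ≈ £10 at q = 1, and P = £6 falls below it — price never covers variable cost, so the firm shuts down and loses only its fixed cost.

q = 0 (shut down); profit = -£137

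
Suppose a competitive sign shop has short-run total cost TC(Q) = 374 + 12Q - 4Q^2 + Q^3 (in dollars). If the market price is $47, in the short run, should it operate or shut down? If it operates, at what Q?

Produce at Q = 5

From TC, MC = TC'(Q) = 12 - 8Q + 3Q^2 and AVC = VC/Q = 12 - 4Q + Q^2.
AVC hits its minimum where MC = AVC, at Q = 2, giving min AVC = 12 - 4·2 + 2^2 = $8.
Since P = $47 ≥ min AVC = $8, price covers variable cost and the firm should produce.
Solving P = MC: -35 - 8Q + 3Q^2 = 0 ⇒ Q = -7/3 or 5. On the upward-sloping branch, Q* = 5.
Check: AVC at Q = 5 is $17 ≤ P, so revenue covers variable cost.
Profit = P·Q − TC = 47·5 − 459 = -$224, a loss, but smaller than the $374 fixed cost the firm would lose by shutting down.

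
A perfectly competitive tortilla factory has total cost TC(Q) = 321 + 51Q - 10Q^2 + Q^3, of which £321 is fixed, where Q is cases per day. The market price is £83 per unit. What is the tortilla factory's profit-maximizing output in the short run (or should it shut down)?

Variable cost is VC = 51Q - 10Q^2 + Q^3, so AVC = VC/Q = 51 - 10Q + Q^2 and MC = dTC/dQ = 51 - 20Q + 3Q^2.
AVC is minimized where dAVC/dQ = -10 + 2Q = 0, at Q = 5; min AVC = 51 - 10·5 + 5^2 = £26.
Because £83 ≥ £26, revenue can cover variable cost; the firm operates.
P = MC gives -32 - 20Q + 3Q^2 = 0, with roots -4/3 and 8. Take the larger (rising MC): Q* = 8.
Check: AVC at Q = 8 is £35 ≤ P, so revenue covers variable cost.
Profit = P·Q − TC = 83·8 − 601 = £63.

Produce at Q = 8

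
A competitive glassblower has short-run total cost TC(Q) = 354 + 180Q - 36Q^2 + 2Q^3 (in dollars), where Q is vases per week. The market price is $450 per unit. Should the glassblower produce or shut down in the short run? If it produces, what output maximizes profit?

Produce at Q = 15

Strip out fixed cost: VC = 180Q - 36Q^2 + 2Q^3. Then AVC = 180 - 36Q + 2Q^2 and MC = 180 - 72Q + 6Q^2.
The AVC parabola has its vertex at Q = 36/4 = 9, where AVC = 180 - 36·9 + 2·9^2 = $18.
P = $450 exceeds min AVC = $18, so the firm stays open.
P = MC gives -270 - 72Q + 6Q^2 = 0, with roots -3 and 15. Take the larger (rising MC): Q* = 15.
Check: AVC at Q = 15 is $90 ≤ P, so revenue covers variable cost.
Profit = P·Q − TC = 450·15 − 1704 = $5046.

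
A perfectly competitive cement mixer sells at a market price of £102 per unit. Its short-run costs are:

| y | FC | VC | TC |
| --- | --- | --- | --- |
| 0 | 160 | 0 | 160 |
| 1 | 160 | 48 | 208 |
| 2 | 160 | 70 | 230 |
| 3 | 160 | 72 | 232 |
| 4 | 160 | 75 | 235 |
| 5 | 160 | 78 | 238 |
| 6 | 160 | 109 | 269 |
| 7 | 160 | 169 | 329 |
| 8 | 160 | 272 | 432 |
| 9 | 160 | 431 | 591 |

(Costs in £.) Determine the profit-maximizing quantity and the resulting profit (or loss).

y = 7; profit = £385

Compute π = P·y − TC at each output: y=0: -160; y=1: -106; y=2: -26; y=3: 74; y=4: 173; y=5: 272; y=6: 343; y=7: 385; y=8: 384; y=9: 327.
Profit is maximized at y = 7. AVC there is 169/7 = £24.14 ≤ P, so producing beats shutting down (which would give -£160).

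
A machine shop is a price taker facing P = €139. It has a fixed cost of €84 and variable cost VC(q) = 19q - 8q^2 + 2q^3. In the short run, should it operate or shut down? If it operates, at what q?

Produce at q = 6

From TC, MC = TC'(q) = 19 - 16q + 6q^2 and AVC = VC/q = 19 - 8q + 2q^2.
AVC is minimized where dAVC/dq = -8 + 4q = 0, at q = 2; min AVC = 19 - 8·2 + 2·2^2 = €11.
Because €139 ≥ €11, revenue can cover variable cost; the firm operates.
Solving P = MC: -120 - 16q + 6q^2 = 0 ⇒ q = -10/3 or 6. On the upward-sloping branch, q* = 6.
Check: AVC at q = 6 is €43 ≤ P, so revenue covers variable cost.
Profit = P·q − TC = 139·6 − 342 = €492.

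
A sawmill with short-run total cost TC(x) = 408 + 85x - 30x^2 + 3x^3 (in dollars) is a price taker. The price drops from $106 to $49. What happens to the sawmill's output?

MC = 85 - 60x + 9x^2; the shutdown threshold is min AVC = $10 (at x = 5).
With P = $106 above the shutdown price, P = MC gives x = 7.
At P = $49 ≥ min AVC, set P = MC: x = 6. The firm stays open but cuts output.

Output falls from 7 to 6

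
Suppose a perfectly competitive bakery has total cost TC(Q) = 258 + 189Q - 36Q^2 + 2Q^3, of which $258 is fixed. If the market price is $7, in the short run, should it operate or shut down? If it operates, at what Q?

Variable cost is VC = 189Q - 36Q^2 + 2Q^3, so AVC = VC/Q = 189 - 36Q + 2Q^2 and MC = dTC/dQ = 189 - 72Q + 6Q^2.
AVC is minimized where dAVC/dQ = -36 + 4Q = 0, at Q = 9; min AVC = 189 - 36·9 + 2·9^2 = $27.
Since P = $7 < min AVC = $27, price fails to cover variable cost at any output.
Best response: produce nothing and absorb the $258 fixed cost.

Shut down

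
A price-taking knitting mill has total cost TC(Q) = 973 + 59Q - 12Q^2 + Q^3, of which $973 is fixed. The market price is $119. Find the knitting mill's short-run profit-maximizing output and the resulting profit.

Profit = -$173 at Q = 10

AVC = 59 - 12Q + Q^2; min AVC = $23 at Q = 6. Since P = $119 ≥ min AVC, the firm produces.
MC = 59 - 24Q + 3Q^2. Setting P = MC and taking the root on the rising branch gives Q* = 10.
TR = 119·10 = 1190. TC = 973 + 390 = 1363. Profit = 1190 − 1363 = -$173.
Shutting down would mean losing the fixed cost of $973, so operating at a loss of $173 is better by $800.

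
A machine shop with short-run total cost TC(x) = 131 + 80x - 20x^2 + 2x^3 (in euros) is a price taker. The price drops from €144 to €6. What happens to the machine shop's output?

AVC = 80 - 20x + 2x^2, minimized at x = 5 where min AVC = €30. MC = 80 - 40x + 6x^2.
At P = €144 ≥ min AVC, set P = MC on the rising branch: x = 8.
At P = €6 < min AVC = €30, price no longer covers variable cost at any output, so the firm shuts down: x = 0.

Output falls from 8 to 0 (the firm shuts down)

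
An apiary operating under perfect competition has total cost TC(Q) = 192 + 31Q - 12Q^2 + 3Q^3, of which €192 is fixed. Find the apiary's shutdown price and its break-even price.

Shutdown price = €19; break-even price = €79

AVC = 31 - 12Q + 3Q^2; minimized at Q = 2, giving min AVC = €19. That is the shutdown price.
ATC = 192/Q + 31 - 12Q + 3Q^2. Setting dATC/dQ = −192/Q^2 − 12 + 6Q = 0 gives Q = 4 (since 6·4^3 − 12·4^2 = 192).
min ATC = 192/4 + 31 − 12·4 + 3·4^2 = €79. That is the break-even price.
For €19 ≤ P < €79 the firm produces at a loss; below €19 it shuts down.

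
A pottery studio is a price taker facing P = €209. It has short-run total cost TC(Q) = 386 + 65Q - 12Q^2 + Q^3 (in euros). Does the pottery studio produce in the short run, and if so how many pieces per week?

Produce at Q = 12

Variable cost is VC = 65Q - 12Q^2 + Q^3, so AVC = VC/Q = 65 - 12Q + Q^2 and MC = dTC/dQ = 65 - 24Q + 3Q^2.
AVC hits its minimum where MC = AVC, at Q = 6, giving min AVC = 65 - 12·6 + 6^2 = €29.
Because €209 ≥ €29, revenue can cover variable cost; the firm operates.
Set P = MC: 209 = 65 - 24Q + 3Q^2 → -144 - 24Q + 3Q^2 = 0. The roots are Q = -4 and Q = 12; the profit-maximizing output is on the rising part of MC, so Q* = 12.
Check: AVC at Q = 12 is €65 ≤ P, so revenue covers variable cost.
Profit = P·Q − TC = 209·12 − 1166 = €1342.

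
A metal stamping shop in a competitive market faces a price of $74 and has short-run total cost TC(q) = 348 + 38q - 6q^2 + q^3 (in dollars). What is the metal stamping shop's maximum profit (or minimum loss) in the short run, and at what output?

AVC = 38 - 6q + q^2; min AVC = $29 at q = 3. Since P = $74 ≥ min AVC, the firm produces.
MC = 38 - 12q + 3q^2. Setting P = MC and taking the root on the rising branch gives q* = 6.
TR = 74·6 = 444. TC = 348 + 228 = 576. Profit = 444 − 576 = -$132.
By producing, the firm covers all variable cost plus $216 of fixed cost; shutting down would lose the full $348.

Profit = -$132 at q = 6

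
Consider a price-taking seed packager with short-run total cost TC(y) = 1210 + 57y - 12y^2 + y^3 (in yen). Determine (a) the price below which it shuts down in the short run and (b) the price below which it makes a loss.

Shutdown price = min AVC. AVC = 57 - 12y + y^2, with vertex at y = 6 and minimum ¥21.
ATC = 1210/y + 57 - 12y + y^2. Setting dATC/dy = −1210/y^2 − 12 + 2y = 0 gives y = 11 (since 2·11^3 − 12·11^2 = 1210).
min ATC = 1210/11 + 57 − 12·11 + 11^2 = ¥156. That is the break-even price.
Between these two prices the firm operates at a loss; above ¥156 it earns a profit.

Shutdown price = ¥21; break-even price = ¥156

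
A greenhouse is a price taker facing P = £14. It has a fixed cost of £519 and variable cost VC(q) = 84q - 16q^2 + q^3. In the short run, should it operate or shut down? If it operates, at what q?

From TC, MC = TC'(q) = 84 - 32q + 3q^2 and AVC = VC/q = 84 - 16q + q^2.
The AVC parabola has its vertex at q = 16/2 = 8, where AVC = 84 - 16·8 + 8^2 = £20.
With P < min AVC (£14 < £20), every unit sold adds to the loss.
Shutting down limits the loss to fixed cost, £519.

Shut down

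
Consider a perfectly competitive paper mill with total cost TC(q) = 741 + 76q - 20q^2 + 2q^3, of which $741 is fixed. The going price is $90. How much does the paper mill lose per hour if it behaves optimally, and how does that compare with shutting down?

Profit = -$349 at q = 7

AVC = 76 - 20q + 2q^2; min AVC = $26 at q = 5. Since P = $90 ≥ min AVC, the firm produces.
With MC = 76 - 40q + 6q^2, P = MC on the upward-sloping part at q* = 7.
TR = 90·7 = 630. TC = 741 + 238 = 979. Profit = 630 − 979 = -$349.
That loss of $349 beats the $741 the firm would lose by shutting down; producing recovers $392 of fixed cost.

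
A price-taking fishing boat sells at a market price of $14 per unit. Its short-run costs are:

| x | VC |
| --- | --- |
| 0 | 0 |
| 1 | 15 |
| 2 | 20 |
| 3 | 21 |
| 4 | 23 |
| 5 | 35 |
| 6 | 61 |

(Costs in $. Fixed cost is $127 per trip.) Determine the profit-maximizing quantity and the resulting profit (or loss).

Tabulate TR − TC: x=0: -127; x=1: -128; x=2: -119; x=3: -106; x=4: -94; x=5: -92; x=6: -104.
Profit is maximized at x = 5. AVC there is 35/5 = $7 ≤ P, so producing beats shutting down (which would give -$127).

x = 5; profit = -$92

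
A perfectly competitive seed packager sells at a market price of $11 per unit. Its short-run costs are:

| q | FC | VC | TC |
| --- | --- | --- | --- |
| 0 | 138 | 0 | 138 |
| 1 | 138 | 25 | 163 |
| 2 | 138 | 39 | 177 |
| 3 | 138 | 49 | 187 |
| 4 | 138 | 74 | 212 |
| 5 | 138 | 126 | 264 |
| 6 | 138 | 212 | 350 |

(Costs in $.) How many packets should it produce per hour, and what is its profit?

q = 0 (shut down); profit = -$138

Profit at each row (π = 11q − TC): q=0: -138; q=1: -152; q=2: -155; q=3: -154; q=4: -168; q=5: -209; q=6: -284.
Profit is highest at q = 0. Equivalently, the lowest AVC in the table is 49/3 ≈ $16.33 at q = 3, and P = $11 falls below it — price never covers variable cost, so the firm shuts down and loses only its fixed cost.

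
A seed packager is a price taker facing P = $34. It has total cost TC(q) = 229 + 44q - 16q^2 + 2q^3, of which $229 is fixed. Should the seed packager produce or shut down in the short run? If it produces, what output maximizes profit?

From TC, MC = TC'(q) = 44 - 32q + 6q^2 and AVC = VC/q = 44 - 16q + 2q^2.
The AVC parabola has its vertex at q = 16/4 = 4, where AVC = 44 - 16·4 + 2·4^2 = $12.
Since P = $34 ≥ min AVC = $12, price covers variable cost and the firm should produce.
P = MC gives 10 - 32q + 6q^2 = 0, with roots 1/3 and 5. Take the larger (rising MC): q* = 5.
Check: AVC at q = 5 is $14 ≤ P, so revenue covers variable cost.
Profit = P·q − TC = 34·5 − 299 = -$129, a loss, but smaller than the $229 fixed cost the firm would lose by shutting down.

Produce at q = 5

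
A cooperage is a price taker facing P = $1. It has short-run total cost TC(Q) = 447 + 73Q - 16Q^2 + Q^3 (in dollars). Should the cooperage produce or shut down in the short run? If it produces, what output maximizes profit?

Strip out fixed cost: VC = 73Q - 16Q^2 + Q^3. Then AVC = 73 - 16Q + Q^2 and MC = 73 - 32Q + 3Q^2.
AVC is minimized where dAVC/dQ = -16 + 2Q = 0, at Q = 8; min AVC = 73 - 16·8 + 8^2 = $9.
P = $1 lies below min AVC = $9; no output level covers variable cost.
Best response: produce nothing and absorb the $447 fixed cost.

Shut down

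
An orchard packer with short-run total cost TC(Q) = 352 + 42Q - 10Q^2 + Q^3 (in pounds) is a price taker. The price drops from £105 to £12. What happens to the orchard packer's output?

AVC = 42 - 10Q + Q^2, minimized at Q = 5 where min AVC = £17. MC = 42 - 20Q + 3Q^2.
At P = £105 ≥ min AVC, set P = MC on the rising branch: Q = 9.
At P = £12 < min AVC = £17, price no longer covers variable cost at any output, so the firm shuts down: Q = 0.

Output falls from 9 to 0 (the firm shuts down)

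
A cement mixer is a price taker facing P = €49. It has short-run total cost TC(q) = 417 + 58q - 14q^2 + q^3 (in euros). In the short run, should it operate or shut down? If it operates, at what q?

From TC, MC = TC'(q) = 58 - 28q + 3q^2 and AVC = VC/q = 58 - 14q + q^2.
AVC is minimized where dAVC/dq = -14 + 2q = 0, at q = 7; min AVC = 58 - 14·7 + 7^2 = €9.
Because €49 ≥ €9, revenue can cover variable cost; the firm operates.
Solving P = MC: 9 - 28q + 3q^2 = 0 ⇒ q = 1/3 or 9. On the upward-sloping branch, q* = 9.
Check: AVC at q = 9 is €13 ≤ P, so revenue covers variable cost.
Profit = P·q − TC = 49·9 − 534 = -€93, a loss, but smaller than the €417 fixed cost the firm would lose by shutting down.

Produce at q = 9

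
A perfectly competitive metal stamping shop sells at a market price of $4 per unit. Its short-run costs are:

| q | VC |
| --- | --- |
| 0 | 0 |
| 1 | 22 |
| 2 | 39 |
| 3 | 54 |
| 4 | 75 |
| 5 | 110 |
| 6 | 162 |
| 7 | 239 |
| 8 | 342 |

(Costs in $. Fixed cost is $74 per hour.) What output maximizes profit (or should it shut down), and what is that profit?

q = 0 (shut down); profit = -$74

Compute π = P·q − TC at each output: q=0: -74; q=1: -92; q=2: -105; q=3: -116; q=4: -133; q=5: -164; q=6: -212; q=7: -285; q=8: -384.
Profit is highest at q = 0. Equivalently, the lowest AVC in the table is 54/3 ≈ $18 at q = 3, and P = $4 falls below it — price never covers variable cost, so the firm shuts down and loses only its fixed cost.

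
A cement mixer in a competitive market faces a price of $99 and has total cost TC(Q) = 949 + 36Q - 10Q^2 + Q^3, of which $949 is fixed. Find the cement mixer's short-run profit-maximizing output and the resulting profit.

AVC = 36 - 10Q + Q^2 has its minimum $11 at Q = 5; price $99 clears that bar, so the firm operates.
With MC = 36 - 20Q + 3Q^2, P = MC on the upward-sloping part at Q* = 9.
TR = 99·9 = 891. TC = 949 + 243 = 1192. Profit = 891 − 1192 = -$301.
By producing, the firm covers all variable cost plus $648 of fixed cost; shutting down would lose the full $949.

Profit = -$301 at Q = 9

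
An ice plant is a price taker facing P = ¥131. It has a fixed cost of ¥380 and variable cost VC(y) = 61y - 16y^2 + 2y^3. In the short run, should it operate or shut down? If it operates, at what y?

Produce at y = 7

Strip out fixed cost: VC = 61y - 16y^2 + 2y^3. Then AVC = 61 - 16y + 2y^2 and MC = 61 - 32y + 6y^2.
AVC is minimized where dAVC/dy = -16 + 4y = 0, at y = 4; min AVC = 61 - 16·4 + 2·4^2 = ¥29.
Since P = ¥131 ≥ min AVC = ¥29, price covers variable cost and the firm should produce.
Solving P = MC: -70 - 32y + 6y^2 = 0 ⇒ y = -5/3 or 7. On the upward-sloping branch, y* = 7.
Check: AVC at y = 7 is ¥47 ≤ P, so revenue covers variable cost.
Profit = P·y − TC = 131·7 − 709 = ¥208.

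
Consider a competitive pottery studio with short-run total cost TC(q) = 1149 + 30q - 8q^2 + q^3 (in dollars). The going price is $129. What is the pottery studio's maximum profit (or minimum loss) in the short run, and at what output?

Profit = -$339 at q = 9

AVC = 30 - 8q + q^2 has its minimum $14 at q = 4; price $129 clears that bar, so the firm operates.
MC = 30 - 16q + 3q^2. Setting P = MC and taking the root on the rising branch gives q* = 9.
TR = 129·9 = 1161. TC = 1149 + 351 = 1500. Profit = 1161 − 1500 = -$339.
That loss of $339 beats the $1149 the firm would lose by shutting down; producing recovers $810 of fixed cost.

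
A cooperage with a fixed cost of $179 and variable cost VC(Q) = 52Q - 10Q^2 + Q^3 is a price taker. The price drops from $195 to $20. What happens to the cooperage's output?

MC = 52 - 20Q + 3Q^2; the shutdown threshold is min AVC = $27 (at Q = 5).
At P = $195 ≥ min AVC, set P = MC on the rising branch: Q = 11.
At P = $20 < min AVC = $27, price no longer covers variable cost at any output, so the firm shuts down: Q = 0.

Output falls from 11 to 0 (the firm shuts down)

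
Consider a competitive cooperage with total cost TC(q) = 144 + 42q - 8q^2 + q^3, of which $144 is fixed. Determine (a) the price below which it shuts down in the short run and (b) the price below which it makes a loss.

Shutdown price = min AVC. AVC = 42 - 8q + q^2, with vertex at q = 4 and minimum $26.
ATC = 144/q + 42 - 8q + q^2. Setting dATC/dq = −144/q^2 − 8 + 2q = 0 gives q = 6 (since 2·6^3 − 8·6^2 = 144).
min ATC = 144/6 + 42 − 8·6 + 6^2 = $54. That is the break-even price.
Between these two prices the firm operates at a loss; above $54 it earns a profit.

Shutdown price = $26; break-even price = $54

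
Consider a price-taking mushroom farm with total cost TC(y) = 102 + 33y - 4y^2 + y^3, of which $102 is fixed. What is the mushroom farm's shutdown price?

$29 per unit

The shutdown price is the minimum of AVC. VC = 33y - 4y^2 + y^3, so AVC = 33 - 4y + y^2.
dAVC/dy = -4 + 2y = 0 gives y = 2. min AVC = 33 - 4·2 + 2^2 = 29.
So the shutdown price is $29.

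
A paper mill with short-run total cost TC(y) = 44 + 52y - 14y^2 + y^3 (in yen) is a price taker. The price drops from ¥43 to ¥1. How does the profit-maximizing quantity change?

MC = 52 - 28y + 3y^2; the shutdown threshold is min AVC = ¥3 (at y = 7).
With P = ¥43 above the shutdown price, P = MC gives y = 9.
At P = ¥1 < min AVC = ¥3, price no longer covers variable cost at any output, so the firm shuts down: y = 0.

Output falls from 9 to 0 (the firm shuts down)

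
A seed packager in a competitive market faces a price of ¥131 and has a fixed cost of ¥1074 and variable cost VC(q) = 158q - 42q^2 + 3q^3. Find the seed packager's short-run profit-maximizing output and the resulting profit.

Profit = -¥102 at q = 9

AVC = 158 - 42q + 3q^2 has its minimum ¥11 at q = 7; price ¥131 clears that bar, so the firm operates.
With MC = 158 - 84q + 9q^2, P = MC on the upward-sloping part at q* = 9.
TR = 131·9 = 1179. TC = 1074 + 207 = 1281. Profit = 1179 − 1281 = -¥102.
Shutting down would mean losing the fixed cost of ¥1074, so operating at a loss of ¥102 is better by ¥972.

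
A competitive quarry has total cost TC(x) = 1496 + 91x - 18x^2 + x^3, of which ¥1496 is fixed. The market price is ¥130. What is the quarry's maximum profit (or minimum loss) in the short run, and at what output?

AVC = 91 - 18x + x^2 has its minimum ¥10 at x = 9; price ¥130 clears that bar, so the firm operates.
With MC = 91 - 36x + 3x^2, P = MC on the upward-sloping part at x* = 13.
TR = 130·13 = 1690. TC = 1496 + 338 = 1834. Profit = 1690 − 1834 = -¥144.
Shutting down would mean losing the fixed cost of ¥1496, so operating at a loss of ¥144 is better by ¥1352.

Profit = -¥144 at x = 13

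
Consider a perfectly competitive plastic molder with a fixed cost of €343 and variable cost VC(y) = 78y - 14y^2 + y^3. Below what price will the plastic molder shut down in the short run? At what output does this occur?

Short-run supply begins at min AVC. From VC = 78y - 14y^2 + y^3, AVC = 78 - 14y + y^2.
At the minimum of AVC, MC = AVC. MC = 78 - 28y + 3y^2; setting MC = AVC gives 2y^2 - 14y = 0, so y = 7. min AVC = 29.
The firm shuts down for any P below €29.

€29 per unit, at y = 7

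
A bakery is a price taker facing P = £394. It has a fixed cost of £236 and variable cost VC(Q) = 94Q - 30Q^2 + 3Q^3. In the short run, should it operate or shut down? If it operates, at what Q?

Produce at Q = 10

From TC, MC = TC'(Q) = 94 - 60Q + 9Q^2 and AVC = VC/Q = 94 - 30Q + 3Q^2.
The AVC parabola has its vertex at Q = 30/6 = 5, where AVC = 94 - 30·5 + 3·5^2 = £19.
Since P = £394 ≥ min AVC = £19, price covers variable cost and the firm should produce.
Set P = MC: 394 = 94 - 60Q + 9Q^2 → -300 - 60Q + 9Q^2 = 0. The roots are Q = -10/3 and Q = 10; the profit-maximizing output is on the rising part of MC, so Q* = 10.
Check: AVC at Q = 10 is £94 ≤ P, so revenue covers variable cost.
Profit = P·Q − TC = 394·10 − 1176 = £2764.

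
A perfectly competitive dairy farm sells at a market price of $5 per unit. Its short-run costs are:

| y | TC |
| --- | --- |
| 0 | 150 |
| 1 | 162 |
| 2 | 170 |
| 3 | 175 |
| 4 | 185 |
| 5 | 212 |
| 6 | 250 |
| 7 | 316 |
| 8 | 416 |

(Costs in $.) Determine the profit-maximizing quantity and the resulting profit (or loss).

y = 0 (shut down); profit = -$150

Tabulate TR − TC: y=0: -150; y=1: -157; y=2: -160; y=3: -160; y=4: -165; y=5: -187; y=6: -220; y=7: -281; y=8: -376.
Profit is highest at y = 0. Equivalently, the lowest AVC in the table is 25/3 ≈ $8.33 at y = 3, and P = $5 falls below it — price never covers variable cost, so the firm shuts down and loses only its fixed cost.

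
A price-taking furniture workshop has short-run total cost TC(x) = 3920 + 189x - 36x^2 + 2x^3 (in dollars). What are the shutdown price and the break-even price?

Shutdown price = $27; break-even price = $357

Shutdown price = min AVC. AVC = 189 - 36x + 2x^2, with vertex at x = 9 and minimum $27.
ATC = 3920/x + 189 - 36x + 2x^2. Setting dATC/dx = −3920/x^2 − 36 + 4x = 0 gives x = 14 (since 4·14^3 − 36·14^2 = 3920).
min ATC = 3920/14 + 189 − 36·14 + 2·14^2 = $357. That is the break-even price.
For $27 ≤ P < $357 the firm produces at a loss; below $27 it shuts down.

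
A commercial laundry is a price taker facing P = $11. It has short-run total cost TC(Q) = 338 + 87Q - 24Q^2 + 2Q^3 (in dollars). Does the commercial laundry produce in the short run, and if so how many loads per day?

Shut down

Variable cost is VC = 87Q - 24Q^2 + 2Q^3, so AVC = VC/Q = 87 - 24Q + 2Q^2 and MC = dTC/dQ = 87 - 48Q + 6Q^2.
AVC hits its minimum where MC = AVC, at Q = 6, giving min AVC = 87 - 24·6 + 2·6^2 = $15.
P = $11 lies below min AVC = $15; no output level covers variable cost.
Best response: produce nothing and absorb the $338 fixed cost.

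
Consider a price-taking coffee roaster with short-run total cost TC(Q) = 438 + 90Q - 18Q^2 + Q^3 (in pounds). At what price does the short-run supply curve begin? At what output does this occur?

£9 per unit, at Q = 9

Short-run supply begins at min AVC. From VC = 90Q - 18Q^2 + Q^3, AVC = 90 - 18Q + Q^2.
At the minimum of AVC, MC = AVC. MC = 90 - 36Q + 3Q^2; setting MC = AVC gives 2Q^2 - 18Q = 0, so Q = 9. min AVC = 9.
For P < £9 the firm produces nothing.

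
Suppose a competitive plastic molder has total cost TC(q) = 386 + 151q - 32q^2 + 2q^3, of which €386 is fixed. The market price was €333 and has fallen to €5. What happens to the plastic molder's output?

Output falls from 13 to 0 (the firm shuts down)

AVC = 151 - 32q + 2q^2, minimized at q = 8 where min AVC = €23. MC = 151 - 64q + 6q^2.
With P = €333 above the shutdown price, P = MC gives q = 13.
At P = €5 < min AVC = €23, price no longer covers variable cost at any output, so the firm shuts down: q = 0.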